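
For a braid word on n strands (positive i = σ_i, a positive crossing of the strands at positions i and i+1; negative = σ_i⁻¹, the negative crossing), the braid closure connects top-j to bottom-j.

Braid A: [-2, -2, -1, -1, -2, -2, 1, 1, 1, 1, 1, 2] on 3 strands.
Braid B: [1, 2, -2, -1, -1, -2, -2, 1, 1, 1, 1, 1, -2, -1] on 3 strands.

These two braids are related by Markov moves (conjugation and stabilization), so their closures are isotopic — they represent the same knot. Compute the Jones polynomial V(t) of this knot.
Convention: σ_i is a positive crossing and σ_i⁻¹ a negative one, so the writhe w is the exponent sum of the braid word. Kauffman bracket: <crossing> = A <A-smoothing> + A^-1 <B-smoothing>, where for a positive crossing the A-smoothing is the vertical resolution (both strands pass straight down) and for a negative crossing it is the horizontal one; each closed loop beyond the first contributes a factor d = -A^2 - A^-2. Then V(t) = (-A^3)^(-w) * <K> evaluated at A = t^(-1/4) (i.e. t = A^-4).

Markov-equivalent braids have isotopic closures, hence identical knot invariants. Strip the Markov moves from each word to reach a common short braid β, then compute V(t) once on β.
Braid A: s2^-1 s2^-1 s1^-1 s1^-1 s2^-1 s2^-1 s1 s1 s1 s1 s1 s2 on 3 strands reduces by inverse Markov moves (closure unchanged at each step):
  Deconjugate: the word is γ·β·γ⁻¹ with γ = s2^-1 (prefix) and γ⁻¹ = s2 (suffix); strip both.
Reduced to β = s2^-1 s1^-1 s1^-1 s2^-1 s2^-1 s1 s1 s1 s1 s1 on 3 strands, 10 crossings.
Braid B: s1 s2 s2^-1 s1^-1 s1^-1 s2^-1 s2^-1 s1 s1 s1 s1 s1 s2^-1 s1^-1 on 3 strands reduces by inverse Markov moves (closure unchanged at each step):
  Deconjugate: the word is γ·β·γ⁻¹ with γ = s1 (prefix) and γ⁻¹ = s1^-1 (suffix); strip both.
  Deconjugate: the word is γ·β·γ⁻¹ with γ = s2 (prefix) and γ⁻¹ = s2^-1 (suffix); strip both.
Reduced to β = s2^-1 s1^-1 s1^-1 s2^-1 s2^-1 s1 s1 s1 s1 s1 on 3 strands, 10 crossings.
Both give the same β = s2^-1 s1^-1 s1^-1 s2^-1 s2^-1 s1 s1 s1 s1 s1 on 3 strands, so one state sum suffices:
Braid: s2^-1 s1^-1 s1^-1 s2^-1 s2^-1 s1 s1 s1 s1 s1 on 3 strands, 10 crossings.
Writhe w = (#positive) - (#negative) = 5 - 5 = 0.
Enumerate smoothing states for the bracket polynomial. There are 2^10 = 1024 states.
Each crossing splits two ways (0=vertical, 1=horizontal). The state's weight is A^(#A-smoothings - #B-smoothings) * d^(loops - 1).
Tabulate the states by total A-exponent and number of loops L (A-exp: L × count):
  A^10: L=4 ×1
  A^8: L=3 ×10
  A^6: L=2 ×29, L=4 ×16
  A^4: L=1 ×26, L=3 ×74, L=5 ×20
  A^2: L=2 ×90, L=4 ×105, L=6 ×15
  A^0: L=1 ×15, L=3 ×141, L=5 ×90, L=7 ×6
  A^-2: L=2 ×35, L=4 ×130, L=6 ×44, L=8 ×1
  A^-4: L=3 ×40, L=5 ×69, L=7 ×11
  A^-6: L=4 ×25, L=6 ×19, L=8 ×1
  A^-8: L=5 ×8, L=7 ×2
  A^-10: L=6 ×1
Each group contributes A^e * Σ count * d^(L-1):
Powers of d = -A^2 - A^-2: d^2 = A^4 + 2 + A^-4; d^3 = -A^6 - 3*A^2 - 3*A^-2 - A^-6; d^4 = A^8 + 4*A^4 + 6 + 4*A^-4 + A^-8; d^5 = -A^10 - 5*A^6 - 10*A^2 - 10*A^-2 - 5*A^-6 - A^-10; d^6 = A^12 + 6*A^8 + 15*A^4 + 20 + 15*A^-4 + 6*A^-8 + A^-12; d^7 = -A^14 - 7*A^10 - 21*A^6 - 35*A^2 - 35*A^-2 - 21*A^-6 - 7*A^-10 - A^-14.
  A^10 * (d^3) = -A^16 - 3*A^12 - 3*A^8 - A^4
  A^8 * (10*d^2) = 10*A^12 + 20*A^8 + 10*A^4
  A^6 * (29*d + 16*d^3) = -16*A^12 - 77*A^8 - 77*A^4 - 16
  A^4 * (26 + 74*d^2 + 20*d^4) = 20*A^12 + 154*A^8 + 294*A^4 + 154 + 20*A^-4
  A^2 * (90*d + 105*d^3 + 15*d^5) = -15*A^12 - 180*A^8 - 555*A^4 - 555 - 180*A^-4 - 15*A^-8
  A^0 * (15 + 141*d^2 + 90*d^4 + 6*d^6) = 6*A^12 + 126*A^8 + 591*A^4 + 957 + 591*A^-4 + 126*A^-8 + 6*A^-12
  A^-2 * (35*d + 130*d^3 + 44*d^5 + d^7) = -A^12 - 51*A^8 - 371*A^4 - 900 - 900*A^-4 - 371*A^-8 - 51*A^-12 - A^-16
  A^-4 * (40*d^2 + 69*d^4 + 11*d^6) = 11*A^8 + 135*A^4 + 481 + 714*A^-4 + 481*A^-8 + 135*A^-12 + 11*A^-16
  A^-6 * (25*d^3 + 19*d^5 + d^7) = -A^8 - 26*A^4 - 141 - 300*A^-4 - 300*A^-8 - 141*A^-12 - 26*A^-16 - A^-20
  A^-8 * (8*d^4 + 2*d^6) = 2*A^4 + 20 + 62*A^-4 + 88*A^-8 + 62*A^-12 + 20*A^-16 + 2*A^-20
  A^-10 * (d^5) = -1 - 5*A^-4 - 10*A^-8 - 10*A^-12 - 5*A^-16 - A^-20
Summing the groups: <K> = -A^16 + A^12 - A^8 + 2*A^4 - 1 + 2*A^-4 - A^-8 + A^-12 - A^-16
Normalise by the writhe: (-A^3)^(-w) = (-A^3)^(0) = 1, so f(A) = 1 * <K> = -A^16 + A^12 - A^8 + 2*A^4 - 1 + 2*A^-4 - A^-8 + A^-12 - A^-16.
Substitute A = t^(-1/4), i.e. A^e → t^(-e/4): V(t) = -t^4 + t^3 - t^2 + 2*t - 1 + 2*t^-1 - t^-2 + t^-3 - t^-4

Answer: -t^4 + t^3 - t^2 + 2*t - 1 + 2*t^-1 - t^-2 + t^-3 - t^-4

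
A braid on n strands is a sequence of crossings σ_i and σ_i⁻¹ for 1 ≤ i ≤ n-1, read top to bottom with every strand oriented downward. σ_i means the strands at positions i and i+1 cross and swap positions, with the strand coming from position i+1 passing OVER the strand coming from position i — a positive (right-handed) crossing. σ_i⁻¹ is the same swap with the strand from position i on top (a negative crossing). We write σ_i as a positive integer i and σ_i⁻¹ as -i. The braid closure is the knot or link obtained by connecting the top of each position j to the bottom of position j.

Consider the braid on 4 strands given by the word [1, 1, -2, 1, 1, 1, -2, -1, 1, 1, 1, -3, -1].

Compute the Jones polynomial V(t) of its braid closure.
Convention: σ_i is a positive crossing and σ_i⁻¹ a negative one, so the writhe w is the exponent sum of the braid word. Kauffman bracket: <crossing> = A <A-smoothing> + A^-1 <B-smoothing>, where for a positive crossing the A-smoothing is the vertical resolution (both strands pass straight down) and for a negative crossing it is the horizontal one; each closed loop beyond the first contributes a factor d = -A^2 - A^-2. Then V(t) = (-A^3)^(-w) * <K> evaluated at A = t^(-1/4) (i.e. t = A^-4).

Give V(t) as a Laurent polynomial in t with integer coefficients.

The presented braid s1 s1 s2^-1 s1 s1 s1 s2^-1 s1^-1 s1 s1 s1 s3^-1 s1^-1 on 4 strands reduces by inverse Markov moves (closure unchanged at each step):
  Deconjugate: the word is γ·β·γ⁻¹ with γ = s1 (prefix) and γ⁻¹ = s1^-1 (suffix); strip both.
  Destabilize: the word has the form β·s3^-1 where s3^-1 occurs only as the final letter (β ∈ B_3); drop it and the last strand → 3 strands.
Reduced to β = s1 s2^-1 s1 s1 s1 s2^-1 s1^-1 s1 s1 s1 on 3 strands, 10 crossings.
Compute on β:
First cancel adjacent σ_i σ_i⁻¹ pairs (Reidemeister II — same braid, same closure): s1 s2^-1 s1 s1 s1 s2^-1 s1^-1 s1 s1 s1 → s1 s2^-1 s1 s1 s1 s2^-1 s1 s1.
Braid: s1 s2^-1 s1 s1 s1 s2^-1 s1 s1 on 3 strands, 8 crossings.
Writhe w = (#positive) - (#negative) = 6 - 2 = 4.
State-sum expansion of <K>. There are 2^8 = 256 states.
For each crossing: s=0 is the vertical smoothing, s=1 horizontal. Crossing k contributes A^(sign_k * (1 - 2*s_k)); loop factor d = -A^2 - A^-2.
Tabulate the states by total A-exponent and number of loops L (A-exp: L × count):
  A^8: L=3 ×1
  A^6: L=2 ×8
  A^4: L=1 ×21, L=3 ×7
  A^2: L=2 ×54, L=4 ×2
  A^0: L=3 ×70
  A^-2: L=4 ×56
  A^-4: L=5 ×28
  A^-6: L=6 ×8
  A^-8: L=7 ×1
Each group contributes A^e * Σ count * d^(L-1):
Powers of d = -A^2 - A^-2: d^2 = A^4 + 2 + A^-4; d^3 = -A^6 - 3*A^2 - 3*A^-2 - A^-6; d^4 = A^8 + 4*A^4 + 6 + 4*A^-4 + A^-8; d^5 = -A^10 - 5*A^6 - 10*A^2 - 10*A^-2 - 5*A^-6 - A^-10; d^6 = A^12 + 6*A^8 + 15*A^4 + 20 + 15*A^-4 + 6*A^-8 + A^-12.
  A^8 * (d^2) = A^12 + 2*A^8 + A^4
  A^6 * (8*d) = -8*A^8 - 8*A^4
  A^4 * (21 + 7*d^2) = 7*A^8 + 35*A^4 + 7
  A^2 * (54*d + 2*d^3) = -2*A^8 - 60*A^4 - 60 - 2*A^-4
  A^0 * (70*d^2) = 70*A^4 + 140 + 70*A^-4
  A^-2 * (56*d^3) = -56*A^4 - 168 - 168*A^-4 - 56*A^-8
  A^-4 * (28*d^4) = 28*A^4 + 112 + 168*A^-4 + 112*A^-8 + 28*A^-12
  A^-6 * (8*d^5) = -8*A^4 - 40 - 80*A^-4 - 80*A^-8 - 40*A^-12 - 8*A^-16
  A^-8 * (d^6) = A^4 + 6 + 15*A^-4 + 20*A^-8 + 15*A^-12 + 6*A^-16 + A^-20
Summing the groups: <K> = A^12 - A^8 + 3*A^4 - 3 + 3*A^-4 - 4*A^-8 + 3*A^-12 - 2*A^-16 + A^-20
Normalise by the writhe: (-A^3)^(-w) = (-A^3)^(-4) = A^-12, so f(A) = A^-12 * <K> = 1 - A^-4 + 3*A^-8 - 3*A^-12 + 3*A^-16 - 4*A^-20 + 3*A^-24 - 2*A^-28 + A^-32.
Substitute A = t^(-1/4), i.e. A^e → t^(-e/4): V(t) = t^8 - 2*t^7 + 3*t^6 - 4*t^5 + 3*t^4 - 3*t^3 + 3*t^2 - t + 1

Answer: t^8 - 2*t^7 + 3*t^6 - 4*t^5 + 3*t^4 - 3*t^3 + 3*t^2 - t + 1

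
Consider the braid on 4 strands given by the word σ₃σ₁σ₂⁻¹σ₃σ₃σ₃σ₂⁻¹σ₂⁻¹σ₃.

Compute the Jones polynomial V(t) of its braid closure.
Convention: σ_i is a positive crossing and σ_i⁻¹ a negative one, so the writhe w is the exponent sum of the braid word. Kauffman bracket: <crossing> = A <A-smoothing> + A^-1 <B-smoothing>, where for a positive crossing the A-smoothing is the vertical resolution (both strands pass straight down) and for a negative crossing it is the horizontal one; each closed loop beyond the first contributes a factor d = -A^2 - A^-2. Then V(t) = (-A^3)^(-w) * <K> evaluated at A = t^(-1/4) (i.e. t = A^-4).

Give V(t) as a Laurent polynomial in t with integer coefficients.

Braid: s3 s1 s2^-1 s3 s3 s3 s2^-1 s2^-1 s3 on 4 strands, 9 crossings.
Writhe w = (#positive) - (#negative) = 6 - 3 = 3.
State-sum expansion of <K>. There are 2^9 = 512 states.
For each crossing: s=0 is the vertical smoothing, s=1 horizontal. Crossing k contributes A^(sign_k * (1 - 2*s_k)); loop factor d = -A^2 - A^-2.
Tabulate the states by total A-exponent and number of loops L (A-exp: L × count):
  A^9: L=5 ×1
  A^7: L=4 ×9
  A^5: L=3 ×32, L=5 ×4
  A^3: L=2 ×51, L=4 ×32, L=6 ×1
  A^1: L=1 ×27, L=3 ×81, L=5 ×18
  A^-1: L=2 ×53, L=4 ×67, L=6 ×6
  A^-3: L=3 ×50, L=5 ×33, L=7 ×1
  A^-5: L=4 ×27, L=6 ×9
  A^-7: L=5 ×8, L=7 ×1
  A^-9: L=6 ×1
Each group contributes A^e * Σ count * d^(L-1):
Powers of d = -A^2 - A^-2: d^2 = A^4 + 2 + A^-4; d^3 = -A^6 - 3*A^2 - 3*A^-2 - A^-6; d^4 = A^8 + 4*A^4 + 6 + 4*A^-4 + A^-8; d^5 = -A^10 - 5*A^6 - 10*A^2 - 10*A^-2 - 5*A^-6 - A^-10; d^6 = A^12 + 6*A^8 + 15*A^4 + 20 + 15*A^-4 + 6*A^-8 + A^-12.
  A^9 * (d^4) = A^17 + 4*A^13 + 6*A^9 + 4*A^5 + A
  A^7 * (9*d^3) = -9*A^13 - 27*A^9 - 27*A^5 - 9*A
  A^5 * (32*d^2 + 4*d^4) = 4*A^13 + 48*A^9 + 88*A^5 + 48*A + 4*A^-3
  A^3 * (51*d + 32*d^3 + d^5) = -A^13 - 37*A^9 - 157*A^5 - 157*A - 37*A^-3 - A^-7
  A^1 * (27 + 81*d^2 + 18*d^4) = 18*A^9 + 153*A^5 + 297*A + 153*A^-3 + 18*A^-7
  A^-1 * (53*d + 67*d^3 + 6*d^5) = -6*A^9 - 97*A^5 - 314*A - 314*A^-3 - 97*A^-7 - 6*A^-11
  A^-3 * (50*d^2 + 33*d^4 + d^6) = A^9 + 39*A^5 + 197*A + 318*A^-3 + 197*A^-7 + 39*A^-11 + A^-15
  A^-5 * (27*d^3 + 9*d^5) = -9*A^5 - 72*A - 171*A^-3 - 171*A^-7 - 72*A^-11 - 9*A^-15
  A^-7 * (8*d^4 + d^6) = A^5 + 14*A + 47*A^-3 + 68*A^-7 + 47*A^-11 + 14*A^-15 + A^-19
  A^-9 * (d^5) = -A - 5*A^-3 - 10*A^-7 - 10*A^-11 - 5*A^-15 - A^-19
Summing the groups: <K> = A^17 - 2*A^13 + 3*A^9 - 5*A^5 + 4*A - 5*A^-3 + 4*A^-7 - 2*A^-11 + A^-15
Normalise by the writhe: (-A^3)^(-w) = (-A^3)^(-3) = -A^-9, so f(A) = -A^-9 * <K> = -A^8 + 2*A^4 - 3 + 5*A^-4 - 4*A^-8 + 5*A^-12 - 4*A^-16 + 2*A^-20 - A^-24.
Substitute A = t^(-1/4), i.e. A^e → t^(-e/4): V(t) = -t^6 + 2*t^5 - 4*t^4 + 5*t^3 - 4*t^2 + 5*t - 3 + 2*t^-1 - t^-2

Answer: -t^6 + 2*t^5 - 4*t^4 + 5*t^3 - 4*t^2 + 5*t - 3 + 2*t^-1 - t^-2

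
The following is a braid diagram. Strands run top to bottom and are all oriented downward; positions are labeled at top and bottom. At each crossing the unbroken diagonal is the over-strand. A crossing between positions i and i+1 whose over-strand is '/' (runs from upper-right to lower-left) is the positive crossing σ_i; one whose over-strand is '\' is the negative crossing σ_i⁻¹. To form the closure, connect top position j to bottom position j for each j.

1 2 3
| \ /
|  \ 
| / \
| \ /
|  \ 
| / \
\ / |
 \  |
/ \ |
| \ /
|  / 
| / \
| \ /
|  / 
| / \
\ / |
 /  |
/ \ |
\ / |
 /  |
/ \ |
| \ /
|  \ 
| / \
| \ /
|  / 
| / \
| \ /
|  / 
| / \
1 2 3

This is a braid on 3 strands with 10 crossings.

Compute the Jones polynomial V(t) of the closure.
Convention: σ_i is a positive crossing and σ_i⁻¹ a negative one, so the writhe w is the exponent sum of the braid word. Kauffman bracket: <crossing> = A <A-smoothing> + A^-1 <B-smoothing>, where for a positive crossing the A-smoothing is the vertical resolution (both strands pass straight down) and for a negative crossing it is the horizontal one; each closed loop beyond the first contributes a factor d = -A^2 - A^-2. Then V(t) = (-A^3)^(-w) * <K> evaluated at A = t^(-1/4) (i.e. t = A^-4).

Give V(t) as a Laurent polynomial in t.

Reading the diagram top to bottom ('/'-over between positions i,i+1 = s_i, '\'-over = s_i^-1): braid word = s2^-1 s2^-1 s1^-1 s2 s2 s1 s1 s2^-1 s2 s2.
The presented braid s2^-1 s2^-1 s1^-1 s2 s2 s1 s1 s2^-1 s2 s2 on 3 strands reduces by inverse Markov moves (closure unchanged at each step):
  Deconjugate: the word is γ·β·γ⁻¹ with γ = s2^-1 s2^-1 (prefix) and γ⁻¹ = s2 s2 (suffix); strip both.
Reduced to β = s1^-1 s2 s2 s1 s1 s2^-1 on 3 strands, 6 crossings.
Compute on β:
Braid: s1^-1 s2 s2 s1 s1 s2^-1 on 3 strands, 6 crossings.
Writhe w = (#positive) - (#negative) = 4 - 2 = 2.
Computing the Kauffman bracket via state sum. There are 2^6 = 64 states.
Each crossing splits two ways (0=vertical, 1=horizontal). The state's weight is A^(#A-smoothings - #B-smoothings) * d^(loops - 1).
Tabulate the states by total A-exponent and number of loops L (A-exp: L × count):
  A^6: L=1 ×1
  A^4: L=2 ×6
  A^2: L=1 ×8, L=3 ×7
  A^0: L=2 ×18, L=4 ×2
  A^-2: L=1 ×4, L=3 ×11
  A^-4: L=2 ×4, L=4 ×2
  A^-6: L=3 ×1
Each group contributes A^e * Σ count * d^(L-1):
Powers of d = -A^2 - A^-2: d^2 = A^4 + 2 + A^-4; d^3 = -A^6 - 3*A^2 - 3*A^-2 - A^-6.
  A^6 * (1) = A^6
  A^4 * (6*d) = -6*A^6 - 6*A^2
  A^2 * (8 + 7*d^2) = 7*A^6 + 22*A^2 + 7*A^-2
  A^0 * (18*d + 2*d^3) = -2*A^6 - 24*A^2 - 24*A^-2 - 2*A^-6
  A^-2 * (4 + 11*d^2) = 11*A^2 + 26*A^-2 + 11*A^-6
  A^-4 * (4*d + 2*d^3) = -2*A^2 - 10*A^-2 - 10*A^-6 - 2*A^-10
  A^-6 * (d^2) = A^-2 + 2*A^-6 + A^-10
Summing the groups: <K> = A^2 + A^-6 - A^-10
Normalise by the writhe: (-A^3)^(-w) = (-A^3)^(-2) = A^-6, so f(A) = A^-6 * <K> = A^-4 + A^-12 - A^-16.
Substitute A = t^(-1/4), i.e. A^e → t^(-e/4): V(t) = -t^4 + t^3 + t

Answer: -t^4 + t^3 + t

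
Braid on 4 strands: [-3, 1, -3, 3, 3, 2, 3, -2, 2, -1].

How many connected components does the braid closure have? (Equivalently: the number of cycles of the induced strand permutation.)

2

Derivation:
Track the strand permutation on 4 strands, starting from identity.
  step 1: s3^-1 swaps positions 3,4 -> [1 2 4 3]
  step 2: s1 swaps positions 1,2 -> [2 1 4 3]
  step 3: s3^-1 swaps positions 3,4 -> [2 1 3 4]
  step 4: s3 swaps positions 3,4 -> [2 1 4 3]
  step 5: s3 swaps positions 3,4 -> [2 1 3 4]
  step 6: s2 swaps positions 2,3 -> [2 3 1 4]
  step 7: s3 swaps positions 3,4 -> [2 3 4 1]
  step 8: s2^-1 swaps positions 2,3 -> [2 4 3 1]
  step 9: s2 swaps positions 2,3 -> [2 3 4 1]
  step 10: s1^-1 swaps positions 1,2 -> [3 2 4 1]
Final permutation (position -> original strand): [3 2 4 1]
Closure components = cycle count of this permutation = 2.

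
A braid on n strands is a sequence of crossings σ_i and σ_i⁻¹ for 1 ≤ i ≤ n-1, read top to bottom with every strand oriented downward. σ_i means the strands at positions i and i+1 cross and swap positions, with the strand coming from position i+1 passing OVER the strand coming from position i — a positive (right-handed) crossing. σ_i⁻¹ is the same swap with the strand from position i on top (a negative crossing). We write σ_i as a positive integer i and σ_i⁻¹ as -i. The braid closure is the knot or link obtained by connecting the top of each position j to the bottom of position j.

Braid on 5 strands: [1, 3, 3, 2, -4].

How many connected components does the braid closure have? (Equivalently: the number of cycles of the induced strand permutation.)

Track the strand permutation on 5 strands, starting from identity.
  step 1: s1 swaps positions 1,2 -> [2 1 3 4 5]
  step 2: s3 swaps positions 3,4 -> [2 1 4 3 5]
  step 3: s3 swaps positions 3,4 -> [2 1 3 4 5]
  step 4: s2 swaps positions 2,3 -> [2 3 1 4 5]
  step 5: s4^-1 swaps positions 4,5 -> [2 3 1 5 4]
Final permutation (position -> original strand): [2 3 1 5 4]
Closure components = cycle count of this permutation = 2.

Answer: 2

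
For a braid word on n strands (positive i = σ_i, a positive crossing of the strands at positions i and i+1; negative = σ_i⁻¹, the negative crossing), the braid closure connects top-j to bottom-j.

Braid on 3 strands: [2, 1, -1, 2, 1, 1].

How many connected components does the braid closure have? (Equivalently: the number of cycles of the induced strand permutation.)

Track the strand permutation on 3 strands, starting from identity.
  step 1: s2 swaps positions 2,3 -> [1 3 2]
  step 2: s1 swaps positions 1,2 -> [3 1 2]
  step 3: s1^-1 swaps positions 1,2 -> [1 3 2]
  step 4: s2 swaps positions 2,3 -> [1 2 3]
  step 5: s1 swaps positions 1,2 -> [2 1 3]
  step 6: s1 swaps positions 1,2 -> [1 2 3]
Final permutation (position -> original strand): [1 2 3]
Closure components = cycle count of this permutation = 3.

Answer: 3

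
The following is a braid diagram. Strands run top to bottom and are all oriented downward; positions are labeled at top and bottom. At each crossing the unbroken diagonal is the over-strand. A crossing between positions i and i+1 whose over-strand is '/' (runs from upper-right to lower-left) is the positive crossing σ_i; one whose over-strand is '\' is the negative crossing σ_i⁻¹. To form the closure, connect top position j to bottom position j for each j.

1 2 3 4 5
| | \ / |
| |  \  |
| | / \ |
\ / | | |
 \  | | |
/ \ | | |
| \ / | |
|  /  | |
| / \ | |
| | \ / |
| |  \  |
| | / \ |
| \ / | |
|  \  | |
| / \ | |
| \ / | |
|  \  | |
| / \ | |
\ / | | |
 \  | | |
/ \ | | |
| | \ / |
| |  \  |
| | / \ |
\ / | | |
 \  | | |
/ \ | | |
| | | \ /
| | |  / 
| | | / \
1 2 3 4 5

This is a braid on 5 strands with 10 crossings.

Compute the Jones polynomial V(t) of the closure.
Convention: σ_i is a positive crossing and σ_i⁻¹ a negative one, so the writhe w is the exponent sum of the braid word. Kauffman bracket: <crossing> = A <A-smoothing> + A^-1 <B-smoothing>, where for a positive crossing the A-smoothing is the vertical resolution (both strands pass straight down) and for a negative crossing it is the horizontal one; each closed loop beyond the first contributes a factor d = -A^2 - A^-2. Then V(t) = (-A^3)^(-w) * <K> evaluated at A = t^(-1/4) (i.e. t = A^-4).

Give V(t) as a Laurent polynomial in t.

t^-2 - t^-3 + 3*t^-4 - 3*t^-5 + 4*t^-6 - 4*t^-7 + 2*t^-8 - 2*t^-9 + t^-10

Derivation:
Reading the diagram top to bottom ('/'-over between positions i,i+1 = s_i, '\'-over = s_i^-1): braid word = s3^-1 s1^-1 s2 s3^-1 s2^-1 s2^-1 s1^-1 s3^-1 s1^-1 s4.
The presented braid s3^-1 s1^-1 s2 s3^-1 s2^-1 s2^-1 s1^-1 s3^-1 s1^-1 s4 on 5 strands reduces by inverse Markov moves (closure unchanged at each step):
  Destabilize: the word has the form β·s4 where s4 occurs only as the final letter (β ∈ B_4); drop it and the last strand → 4 strands.
Reduced to β = s3^-1 s1^-1 s2 s3^-1 s2^-1 s2^-1 s1^-1 s3^-1 s1^-1 on 4 strands, 9 crossings.
Compute on β:
Braid: s3^-1 s1^-1 s2 s3^-1 s2^-1 s2^-1 s1^-1 s3^-1 s1^-1 on 4 strands, 9 crossings.
Writhe w = (#positive) - (#negative) = 1 - 8 = -7.
Enumerate smoothing states for the bracket polynomial. There are 2^9 = 512 states.
For each crossing: s=0 is the vertical smoothing, s=1 horizontal. Crossing k contributes A^(sign_k * (1 - 2*s_k)); loop factor d = -A^2 - A^-2.
Tabulate the states by total A-exponent and number of loops L (A-exp: L × count):
  A^9: L=6 ×1
  A^7: L=5 ×9
  A^5: L=4 ×34, L=6 ×2
  A^3: L=3 ×67, L=5 ×17
  A^1: L=2 ×69, L=4 ×56, L=6 ×1
  A^-1: L=1 ×30, L=3 ×88, L=5 ×8
  A^-3: L=2 ×61, L=4 ×23
  A^-5: L=1 ×9, L=3 ×26, L=5 ×1
  A^-7: L=2 ×6, L=4 ×3
  A^-9: L=3 ×1
Each group contributes A^e * Σ count * d^(L-1):
Powers of d = -A^2 - A^-2: d^2 = A^4 + 2 + A^-4; d^3 = -A^6 - 3*A^2 - 3*A^-2 - A^-6; d^4 = A^8 + 4*A^4 + 6 + 4*A^-4 + A^-8; d^5 = -A^10 - 5*A^6 - 10*A^2 - 10*A^-2 - 5*A^-6 - A^-10.
  A^9 * (d^5) = -A^19 - 5*A^15 - 10*A^11 - 10*A^7 - 5*A^3 - A^-1
  A^7 * (9*d^4) = 9*A^15 + 36*A^11 + 54*A^7 + 36*A^3 + 9*A^-1
  A^5 * (34*d^3 + 2*d^5) = -2*A^15 - 44*A^11 - 122*A^7 - 122*A^3 - 44*A^-1 - 2*A^-5
  A^3 * (67*d^2 + 17*d^4) = 17*A^11 + 135*A^7 + 236*A^3 + 135*A^-1 + 17*A^-5
  A^1 * (69*d + 56*d^3 + d^5) = -A^11 - 61*A^7 - 247*A^3 - 247*A^-1 - 61*A^-5 - A^-9
  A^-1 * (30 + 88*d^2 + 8*d^4) = 8*A^7 + 120*A^3 + 254*A^-1 + 120*A^-5 + 8*A^-9
  A^-3 * (61*d + 23*d^3) = -23*A^3 - 130*A^-1 - 130*A^-5 - 23*A^-9
  A^-5 * (9 + 26*d^2 + d^4) = A^3 + 30*A^-1 + 67*A^-5 + 30*A^-9 + A^-13
  A^-7 * (6*d + 3*d^3) = -3*A^-1 - 15*A^-5 - 15*A^-9 - 3*A^-13
  A^-9 * (d^2) = A^-5 + 2*A^-9 + A^-13
Summing the groups: <K> = -A^19 + 2*A^15 - 2*A^11 + 4*A^7 - 4*A^3 + 3*A^-1 - 3*A^-5 + A^-9 - A^-13
Normalise by the writhe: (-A^3)^(-w) = (-A^3)^(7) = -A^21, so f(A) = -A^21 * <K> = A^40 - 2*A^36 + 2*A^32 - 4*A^28 + 4*A^24 - 3*A^20 + 3*A^16 - A^12 + A^8.
Substitute A = t^(-1/4), i.e. A^e → t^(-e/4): V(t) = t^-2 - t^-3 + 3*t^-4 - 3*t^-5 + 4*t^-6 - 4*t^-7 + 2*t^-8 - 2*t^-9 + t^-10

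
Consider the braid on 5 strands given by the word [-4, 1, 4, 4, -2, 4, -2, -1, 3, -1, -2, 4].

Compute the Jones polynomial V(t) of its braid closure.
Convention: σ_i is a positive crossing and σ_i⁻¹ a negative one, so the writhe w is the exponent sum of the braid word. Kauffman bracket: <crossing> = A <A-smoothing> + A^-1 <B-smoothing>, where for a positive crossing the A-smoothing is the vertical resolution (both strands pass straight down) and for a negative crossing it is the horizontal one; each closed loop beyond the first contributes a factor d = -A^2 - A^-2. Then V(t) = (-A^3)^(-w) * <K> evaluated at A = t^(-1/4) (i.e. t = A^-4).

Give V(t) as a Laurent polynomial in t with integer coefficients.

-t^3 + 2*t^2 - 3*t + 4 - 3*t^-1 + 4*t^-2 - 2*t^-3 + t^-4 - t^-5

Derivation:
The presented braid s4^-1 s1 s4 s4 s2^-1 s4 s2^-1 s1^-1 s3 s1^-1 s2^-1 s4 on 5 strands reduces by inverse Markov moves (closure unchanged at each step):
  Deconjugate: the word is γ·β·γ⁻¹ with γ = s4^-1 (prefix) and γ⁻¹ = s4 (suffix); strip both.
Reduced to β = s1 s4 s4 s2^-1 s4 s2^-1 s1^-1 s3 s1^-1 s2^-1 on 5 strands, 10 crossings.
Compute on β:
Braid: s1 s4 s4 s2^-1 s4 s2^-1 s1^-1 s3 s1^-1 s2^-1 on 5 strands, 10 crossings.
Writhe w = (#positive) - (#negative) = 5 - 5 = 0.
State-sum expansion of <K>. There are 2^10 = 1024 states.
Smooth each crossing (0=||, 1=⌣⌢); contribution A^(Σ sign_k(1-2s_k)) * d^(L-1).
Tabulate the states by total A-exponent and number of loops L (A-exp: L × count):
  A^10: L=6 ×1
  A^8: L=5 ×10
  A^6: L=4 ×40, L=6 ×5
  A^4: L=3 ×80, L=5 ×39, L=7 ×1
  A^2: L=2 ×79, L=4 ×117, L=6 ×14
  A^0: L=1 ×30, L=3 ×158, L=5 ×62, L=7 ×2
  A^-2: L=2 ×84, L=4 ×111, L=6 ×15
  A^-4: L=1 ×9, L=3 ×74, L=5 ×36, L=7 ×1
  A^-6: L=2 ×12, L=4 ×29, L=6 ×4
  A^-8: L=3 ×6, L=5 ×4
  A^-10: L=4 ×1
Each group contributes A^e * Σ count * d^(L-1):
Powers of d = -A^2 - A^-2: d^2 = A^4 + 2 + A^-4; d^3 = -A^6 - 3*A^2 - 3*A^-2 - A^-6; d^4 = A^8 + 4*A^4 + 6 + 4*A^-4 + A^-8; d^5 = -A^10 - 5*A^6 - 10*A^2 - 10*A^-2 - 5*A^-6 - A^-10; d^6 = A^12 + 6*A^8 + 15*A^4 + 20 + 15*A^-4 + 6*A^-8 + A^-12.
  A^10 * (d^5) = -A^20 - 5*A^16 - 10*A^12 - 10*A^8 - 5*A^4 - 1
  A^8 * (10*d^4) = 10*A^16 + 40*A^12 + 60*A^8 + 40*A^4 + 10
  A^6 * (40*d^3 + 5*d^5) = -5*A^16 - 65*A^12 - 170*A^8 - 170*A^4 - 65 - 5*A^-4
  A^4 * (80*d^2 + 39*d^4 + d^6) = A^16 + 45*A^12 + 251*A^8 + 414*A^4 + 251 + 45*A^-4 + A^-8
  A^2 * (79*d + 117*d^3 + 14*d^5) = -14*A^12 - 187*A^8 - 570*A^4 - 570 - 187*A^-4 - 14*A^-8
  A^0 * (30 + 158*d^2 + 62*d^4 + 2*d^6) = 2*A^12 + 74*A^8 + 436*A^4 + 758 + 436*A^-4 + 74*A^-8 + 2*A^-12
  A^-2 * (84*d + 111*d^3 + 15*d^5) = -15*A^8 - 186*A^4 - 567 - 567*A^-4 - 186*A^-8 - 15*A^-12
  A^-4 * (9 + 74*d^2 + 36*d^4 + d^6) = A^8 + 42*A^4 + 233 + 393*A^-4 + 233*A^-8 + 42*A^-12 + A^-16
  A^-6 * (12*d + 29*d^3 + 4*d^5) = -4*A^4 - 49 - 139*A^-4 - 139*A^-8 - 49*A^-12 - 4*A^-16
  A^-8 * (6*d^2 + 4*d^4) = 4 + 22*A^-4 + 36*A^-8 + 22*A^-12 + 4*A^-16
  A^-10 * (d^3) = -A^-4 - 3*A^-8 - 3*A^-12 - A^-16
Summing the groups: <K> = -A^20 + A^16 - 2*A^12 + 4*A^8 - 3*A^4 + 4 - 3*A^-4 + 2*A^-8 - A^-12
Normalise by the writhe: (-A^3)^(-w) = (-A^3)^(0) = 1, so f(A) = 1 * <K> = -A^20 + A^16 - 2*A^12 + 4*A^8 - 3*A^4 + 4 - 3*A^-4 + 2*A^-8 - A^-12.
Substitute A = t^(-1/4), i.e. A^e → t^(-e/4): V(t) = -t^3 + 2*t^2 - 3*t + 4 - 3*t^-1 + 4*t^-2 - 2*t^-3 + t^-4 - t^-5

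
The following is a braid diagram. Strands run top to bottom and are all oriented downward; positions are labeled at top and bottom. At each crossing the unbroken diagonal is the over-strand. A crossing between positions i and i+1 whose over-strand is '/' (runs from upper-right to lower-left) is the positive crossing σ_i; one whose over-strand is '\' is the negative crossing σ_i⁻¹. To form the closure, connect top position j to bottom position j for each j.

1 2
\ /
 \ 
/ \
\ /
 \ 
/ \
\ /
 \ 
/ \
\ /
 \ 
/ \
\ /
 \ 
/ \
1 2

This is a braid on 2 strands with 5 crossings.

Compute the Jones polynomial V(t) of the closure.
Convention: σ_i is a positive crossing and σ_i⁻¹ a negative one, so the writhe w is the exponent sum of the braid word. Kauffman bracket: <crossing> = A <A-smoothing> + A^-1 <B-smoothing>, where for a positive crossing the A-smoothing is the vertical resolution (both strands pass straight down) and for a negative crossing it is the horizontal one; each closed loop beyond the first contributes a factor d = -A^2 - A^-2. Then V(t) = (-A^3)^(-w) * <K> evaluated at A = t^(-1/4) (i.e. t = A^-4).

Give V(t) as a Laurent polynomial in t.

Reading the diagram top to bottom ('/'-over between positions i,i+1 = s_i, '\'-over = s_i^-1): braid word = s1^-1 s1^-1 s1^-1 s1^-1 s1^-1.
Braid: s1^-1 s1^-1 s1^-1 s1^-1 s1^-1 on 2 strands, 5 crossings.
Writhe w = (#positive) - (#negative) = 0 - 5 = -5.
Enumerate smoothing states for the bracket polynomial. There are 2^5 = 32 states.
Each crossing splits two ways (0=vertical, 1=horizontal). The state's weight is A^(#A-smoothings - #B-smoothings) * d^(loops - 1).
  state 00000: A-exp=-5, loops=2, term = A^-5 * d^1
  state 00001: A-exp=-3, loops=1, term = A^-3 * d^0
  state 00010: A-exp=-3, loops=1, term = A^-3 * d^0
  state 00011: A-exp=-1, loops=2, term = A^-1 * d^1
  state 00100: A-exp=-3, loops=1, term = A^-3 * d^0
  state 00101: A-exp=-1, loops=2, term = A^-1 * d^1
  state 00110: A-exp=-1, loops=2, term = A^-1 * d^1
  state 00111: A-exp=+1, loops=3, term = A^1 * d^2
  state 01000: A-exp=-3, loops=1, term = A^-3 * d^0
  state 01001: A-exp=-1, loops=2, term = A^-1 * d^1
  state 01010: A-exp=-1, loops=2, term = A^-1 * d^1
  state 01011: A-exp=+1, loops=3, term = A^1 * d^2
  state 01100: A-exp=-1, loops=2, term = A^-1 * d^1
  state 01101: A-exp=+1, loops=3, term = A^1 * d^2
  state 01110: A-exp=+1, loops=3, term = A^1 * d^2
  state 01111: A-exp=+3, loops=4, term = A^3 * d^3
  state 10000: A-exp=-3, loops=1, term = A^-3 * d^0
  state 10001: A-exp=-1, loops=2, term = A^-1 * d^1
  state 10010: A-exp=-1, loops=2, term = A^-1 * d^1
  state 10011: A-exp=+1, loops=3, term = A^1 * d^2
  state 10100: A-exp=-1, loops=2, term = A^-1 * d^1
  state 10101: A-exp=+1, loops=3, term = A^1 * d^2
  state 10110: A-exp=+1, loops=3, term = A^1 * d^2
  state 10111: A-exp=+3, loops=4, term = A^3 * d^3
  state 11000: A-exp=-1, loops=2, term = A^-1 * d^1
  state 11001: A-exp=+1, loops=3, term = A^1 * d^2
  state 11010: A-exp=+1, loops=3, term = A^1 * d^2
  state 11011: A-exp=+3, loops=4, term = A^3 * d^3
  state 11100: A-exp=+1, loops=3, term = A^1 * d^2
  state 11101: A-exp=+3, loops=4, term = A^3 * d^3
  state 11110: A-exp=+3, loops=4, term = A^3 * d^3
  state 11111: A-exp=+5, loops=5, term = A^5 * d^4
Collect the terms by A-exponent (count of states per loop number):
Powers of d = -A^2 - A^-2: d^2 = A^4 + 2 + A^-4; d^3 = -A^6 - 3*A^2 - 3*A^-2 - A^-6; d^4 = A^8 + 4*A^4 + 6 + 4*A^-4 + A^-8.
  A^5 * (d^4) = A^13 + 4*A^9 + 6*A^5 + 4*A + A^-3
  A^3 * (5*d^3) = -5*A^9 - 15*A^5 - 15*A - 5*A^-3
  A^1 * (10*d^2) = 10*A^5 + 20*A + 10*A^-3
  A^-1 * (10*d) = -10*A - 10*A^-3
  A^-3 * (5) = 5*A^-3
  A^-5 * (d) = -A^-3 - A^-7
Summing the groups: <K> = A^13 - A^9 + A^5 - A - A^-7
Normalise by the writhe: (-A^3)^(-w) = (-A^3)^(5) = -A^15, so f(A) = -A^15 * <K> = -A^28 + A^24 - A^20 + A^16 + A^8.
Substitute A = t^(-1/4), i.e. A^e → t^(-e/4): V(t) = t^-2 + t^-4 - t^-5 + t^-6 - t^-7

Answer: t^-2 + t^-4 - t^-5 + t^-6 - t^-7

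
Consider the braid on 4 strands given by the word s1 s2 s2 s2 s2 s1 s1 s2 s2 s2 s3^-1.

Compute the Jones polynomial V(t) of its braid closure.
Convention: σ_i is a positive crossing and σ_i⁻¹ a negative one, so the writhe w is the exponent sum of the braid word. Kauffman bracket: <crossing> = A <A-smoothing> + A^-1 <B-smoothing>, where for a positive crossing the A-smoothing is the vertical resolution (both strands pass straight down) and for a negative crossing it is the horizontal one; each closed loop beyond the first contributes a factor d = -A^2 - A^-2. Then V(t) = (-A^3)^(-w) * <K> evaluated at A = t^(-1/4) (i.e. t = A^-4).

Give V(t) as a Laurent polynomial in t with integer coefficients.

The presented braid s1 s2 s2 s2 s2 s1 s1 s2 s2 s2 s3^-1 on 4 strands reduces by inverse Markov moves (closure unchanged at each step):
  Destabilize: the word has the form β·s3^-1 where s3^-1 occurs only as the final letter (β ∈ B_3); drop it and the last strand → 3 strands.
Reduced to β = s1 s2 s2 s2 s2 s1 s1 s2 s2 s2 on 3 strands, 10 crossings.
Compute on β:
Braid: s1 s2 s2 s2 s2 s1 s1 s2 s2 s2 on 3 strands, 10 crossings.
Writhe w = (#positive) - (#negative) = 10 - 0 = 10.
Enumerate smoothing states for the bracket polynomial. There are 2^10 = 1024 states.
For each crossing: s=0 is the vertical smoothing, s=1 horizontal. Crossing k contributes A^(sign_k * (1 - 2*s_k)); loop factor d = -A^2 - A^-2.
Tabulate the states by total A-exponent and number of loops L (A-exp: L × count):
  A^10: L=3 ×1
  A^8: L=2 ×10
  A^6: L=1 ×21, L=3 ×24
  A^4: L=2 ×84, L=4 ×36
  A^2: L=1 ×24, L=3 ×151, L=5 ×35
  A^0: L=2 ×72, L=4 ×159, L=6 ×21
  A^-2: L=3 ×98, L=5 ×105, L=7 ×7
  A^-4: L=4 ×76, L=6 ×43, L=8 ×1
  A^-6: L=5 ×35, L=7 ×10
  A^-8: L=6 ×9, L=8 ×1
  A^-10: L=7 ×1
Each group contributes A^e * Σ count * d^(L-1):
Powers of d = -A^2 - A^-2: d^2 = A^4 + 2 + A^-4; d^3 = -A^6 - 3*A^2 - 3*A^-2 - A^-6; d^4 = A^8 + 4*A^4 + 6 + 4*A^-4 + A^-8; d^5 = -A^10 - 5*A^6 - 10*A^2 - 10*A^-2 - 5*A^-6 - A^-10; d^6 = A^12 + 6*A^8 + 15*A^4 + 20 + 15*A^-4 + 6*A^-8 + A^-12; d^7 = -A^14 - 7*A^10 - 21*A^6 - 35*A^2 - 35*A^-2 - 21*A^-6 - 7*A^-10 - A^-14.
  A^10 * (d^2) = A^14 + 2*A^10 + A^6
  A^8 * (10*d) = -10*A^10 - 10*A^6
  A^6 * (21 + 24*d^2) = 24*A^10 + 69*A^6 + 24*A^2
  A^4 * (84*d + 36*d^3) = -36*A^10 - 192*A^6 - 192*A^2 - 36*A^-2
  A^2 * (24 + 151*d^2 + 35*d^4) = 35*A^10 + 291*A^6 + 536*A^2 + 291*A^-2 + 35*A^-6
  A^0 * (72*d + 159*d^3 + 21*d^5) = -21*A^10 - 264*A^6 - 759*A^2 - 759*A^-2 - 264*A^-6 - 21*A^-10
  A^-2 * (98*d^2 + 105*d^4 + 7*d^6) = 7*A^10 + 147*A^6 + 623*A^2 + 966*A^-2 + 623*A^-6 + 147*A^-10 + 7*A^-14
  A^-4 * (76*d^3 + 43*d^5 + d^7) = -A^10 - 50*A^6 - 312*A^2 - 693*A^-2 - 693*A^-6 - 312*A^-10 - 50*A^-14 - A^-18
  A^-6 * (35*d^4 + 10*d^6) = 10*A^6 + 95*A^2 + 290*A^-2 + 410*A^-6 + 290*A^-10 + 95*A^-14 + 10*A^-18
  A^-8 * (9*d^5 + d^7) = -A^6 - 16*A^2 - 66*A^-2 - 125*A^-6 - 125*A^-10 - 66*A^-14 - 16*A^-18 - A^-22
  A^-10 * (d^6) = A^2 + 6*A^-2 + 15*A^-6 + 20*A^-10 + 15*A^-14 + 6*A^-18 + A^-22
Summing the groups: <K> = A^14 + A^6 - A^-2 + A^-6 - A^-10 + A^-14 - A^-18
Normalise by the writhe: (-A^3)^(-w) = (-A^3)^(-10) = A^-30, so f(A) = A^-30 * <K> = A^-16 + A^-24 - A^-32 + A^-36 - A^-40 + A^-44 - A^-48.
Substitute A = t^(-1/4), i.e. A^e → t^(-e/4): V(t) = -t^12 + t^11 - t^10 + t^9 - t^8 + t^6 + t^4

Answer: -t^12 + t^11 - t^10 + t^9 - t^8 + t^6 + t^4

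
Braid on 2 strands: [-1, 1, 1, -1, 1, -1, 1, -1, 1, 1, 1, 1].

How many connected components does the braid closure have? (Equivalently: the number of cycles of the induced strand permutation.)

Track the strand permutation on 2 strands, starting from identity.
  step 1: s1^-1 swaps positions 1,2 -> [2 1]
  step 2: s1 swaps positions 1,2 -> [1 2]
  step 3: s1 swaps positions 1,2 -> [2 1]
  step 4: s1^-1 swaps positions 1,2 -> [1 2]
  step 5: s1 swaps positions 1,2 -> [2 1]
  step 6: s1^-1 swaps positions 1,2 -> [1 2]
  step 7: s1 swaps positions 1,2 -> [2 1]
  step 8: s1^-1 swaps positions 1,2 -> [1 2]
  step 9: s1 swaps positions 1,2 -> [2 1]
  step 10: s1 swaps positions 1,2 -> [1 2]
  step 11: s1 swaps positions 1,2 -> [2 1]
  step 12: s1 swaps positions 1,2 -> [1 2]
Final permutation (position -> original strand): [1 2]
Closure components = cycle count of this permutation = 2.

Answer: 2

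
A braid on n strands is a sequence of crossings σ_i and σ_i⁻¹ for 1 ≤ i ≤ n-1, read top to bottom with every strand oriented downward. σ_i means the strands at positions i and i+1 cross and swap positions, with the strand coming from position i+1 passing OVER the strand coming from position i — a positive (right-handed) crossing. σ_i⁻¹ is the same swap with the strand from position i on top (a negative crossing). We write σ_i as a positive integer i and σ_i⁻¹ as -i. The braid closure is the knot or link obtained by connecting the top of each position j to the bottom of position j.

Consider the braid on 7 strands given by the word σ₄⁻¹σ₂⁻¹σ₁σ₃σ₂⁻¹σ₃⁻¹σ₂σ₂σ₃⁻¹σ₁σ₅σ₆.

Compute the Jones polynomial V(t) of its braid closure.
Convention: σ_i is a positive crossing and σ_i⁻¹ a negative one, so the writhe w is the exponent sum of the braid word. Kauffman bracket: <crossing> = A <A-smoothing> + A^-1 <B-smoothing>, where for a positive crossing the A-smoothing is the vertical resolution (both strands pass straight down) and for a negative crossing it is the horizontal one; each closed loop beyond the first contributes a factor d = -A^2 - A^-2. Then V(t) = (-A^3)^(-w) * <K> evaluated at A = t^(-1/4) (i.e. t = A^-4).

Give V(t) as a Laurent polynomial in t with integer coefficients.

The presented braid s4^-1 s2^-1 s1 s3 s2^-1 s3^-1 s2 s2 s3^-1 s1 s5 s6 on 7 strands reduces by inverse Markov moves (closure unchanged at each step):
  Destabilize: the word has the form β·s6 where s6 occurs only as the final letter (β ∈ B_6); drop it and the last strand → 6 strands.
  Destabilize: the word has the form β·s5 where s5 occurs only as the final letter (β ∈ B_5); drop it and the last strand → 5 strands.
Reduced to β = s4^-1 s2^-1 s1 s3 s2^-1 s3^-1 s2 s2 s3^-1 s1 on 5 strands, 10 crossings.
Compute on β:
Braid: s4^-1 s2^-1 s1 s3 s2^-1 s3^-1 s2 s2 s3^-1 s1 on 5 strands, 10 crossings.
Writhe w = (#positive) - (#negative) = 5 - 5 = 0.
Enumerate smoothing states for the bracket polynomial. There are 2^10 = 1024 states.
For each crossing: s=0 is the vertical smoothing, s=1 horizontal. Crossing k contributes A^(sign_k * (1 - 2*s_k)); loop factor d = -A^2 - A^-2.
Tabulate the states by total A-exponent and number of loops L (A-exp: L × count):
  A^10: L=4 ×1
  A^8: L=3 ×9, L=5 ×1
  A^6: L=2 ×27, L=4 ×18
  A^4: L=1 ×28, L=3 ×78, L=5 ×14
  A^2: L=2 ×116, L=4 ×88, L=6 ×6
  A^0: L=1 ×27, L=3 ×178, L=5 ×46, L=7 ×1
  A^-2: L=2 ×78, L=4 ×123, L=6 ×9
  A^-4: L=1 ×6, L=3 ×78, L=5 ×36
  A^-6: L=2 ×11, L=4 ×31, L=6 ×3
  A^-8: L=3 ×6, L=5 ×4
  A^-10: L=4 ×1
Each group contributes A^e * Σ count * d^(L-1):
Powers of d = -A^2 - A^-2: d^2 = A^4 + 2 + A^-4; d^3 = -A^6 - 3*A^2 - 3*A^-2 - A^-6; d^4 = A^8 + 4*A^4 + 6 + 4*A^-4 + A^-8; d^5 = -A^10 - 5*A^6 - 10*A^2 - 10*A^-2 - 5*A^-6 - A^-10; d^6 = A^12 + 6*A^8 + 15*A^4 + 20 + 15*A^-4 + 6*A^-8 + A^-12.
  A^10 * (d^3) = -A^16 - 3*A^12 - 3*A^8 - A^4
  A^8 * (9*d^2 + d^4) = A^16 + 13*A^12 + 24*A^8 + 13*A^4 + 1
  A^6 * (27*d + 18*d^3) = -18*A^12 - 81*A^8 - 81*A^4 - 18
  A^4 * (28 + 78*d^2 + 14*d^4) = 14*A^12 + 134*A^8 + 268*A^4 + 134 + 14*A^-4
  A^2 * (116*d + 88*d^3 + 6*d^5) = -6*A^12 - 118*A^8 - 440*A^4 - 440 - 118*A^-4 - 6*A^-8
  A^0 * (27 + 178*d^2 + 46*d^4 + d^6) = A^12 + 52*A^8 + 377*A^4 + 679 + 377*A^-4 + 52*A^-8 + A^-12
  A^-2 * (78*d + 123*d^3 + 9*d^5) = -9*A^8 - 168*A^4 - 537 - 537*A^-4 - 168*A^-8 - 9*A^-12
  A^-4 * (6 + 78*d^2 + 36*d^4) = 36*A^4 + 222 + 378*A^-4 + 222*A^-8 + 36*A^-12
  A^-6 * (11*d + 31*d^3 + 3*d^5) = -3*A^4 - 46 - 134*A^-4 - 134*A^-8 - 46*A^-12 - 3*A^-16
  A^-8 * (6*d^2 + 4*d^4) = 4 + 22*A^-4 + 36*A^-8 + 22*A^-12 + 4*A^-16
  A^-10 * (d^3) = -A^-4 - 3*A^-8 - 3*A^-12 - A^-16
Summing the groups: <K> = A^12 - A^8 + A^4 - 1 + A^-4 - A^-8 + A^-12
Normalise by the writhe: (-A^3)^(-w) = (-A^3)^(0) = 1, so f(A) = 1 * <K> = A^12 - A^8 + A^4 - 1 + A^-4 - A^-8 + A^-12.
Substitute A = t^(-1/4), i.e. A^e → t^(-e/4): V(t) = t^3 - t^2 + t - 1 + t^-1 - t^-2 + t^-3

Answer: t^3 - t^2 + t - 1 + t^-1 - t^-2 + t^-3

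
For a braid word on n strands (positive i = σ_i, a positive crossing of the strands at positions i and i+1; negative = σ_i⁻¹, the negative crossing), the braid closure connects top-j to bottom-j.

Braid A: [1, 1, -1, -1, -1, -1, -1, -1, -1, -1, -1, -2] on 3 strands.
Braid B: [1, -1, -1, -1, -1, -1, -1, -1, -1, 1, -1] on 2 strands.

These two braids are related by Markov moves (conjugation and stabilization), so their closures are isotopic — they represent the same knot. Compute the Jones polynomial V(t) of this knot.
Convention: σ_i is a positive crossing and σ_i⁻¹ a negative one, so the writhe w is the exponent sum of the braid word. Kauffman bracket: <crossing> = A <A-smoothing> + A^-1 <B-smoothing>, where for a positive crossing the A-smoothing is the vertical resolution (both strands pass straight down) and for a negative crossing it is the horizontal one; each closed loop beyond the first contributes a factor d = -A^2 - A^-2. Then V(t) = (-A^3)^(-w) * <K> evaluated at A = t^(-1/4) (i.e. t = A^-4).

t^-3 + t^-5 - t^-6 + t^-7 - t^-8 + t^-9 - t^-10

Derivation:
Markov-equivalent braids have isotopic closures, hence identical knot invariants. Strip the Markov moves from each word to reach a common short braid β, then compute V(t) once on β.
Braid A: s1 s1 s1^-1 s1^-1 s1^-1 s1^-1 s1^-1 s1^-1 s1^-1 s1^-1 s1^-1 s2^-1 on 3 strands reduces by inverse Markov moves (closure unchanged at each step):
  Destabilize: the word has the form β·s2^-1 where s2^-1 occurs only as the final letter (β ∈ B_2); drop it and the last strand → 2 strands.
  Deconjugate: the word is γ·β·γ⁻¹ with γ = s1 s1 (prefix) and γ⁻¹ = s1^-1 s1^-1 (suffix); strip both.
Reduced to β = s1^-1 s1^-1 s1^-1 s1^-1 s1^-1 s1^-1 s1^-1 on 2 strands, 7 crossings.
Braid B: s1 s1^-1 s1^-1 s1^-1 s1^-1 s1^-1 s1^-1 s1^-1 s1^-1 s1 s1^-1 on 2 strands reduces by inverse Markov moves (closure unchanged at each step):
  Deconjugate: the word is γ·β·γ⁻¹ with γ = s1 (prefix) and γ⁻¹ = s1^-1 (suffix); strip both.
  Deconjugate: the word is γ·β·γ⁻¹ with γ = s1^-1 (prefix) and γ⁻¹ = s1 (suffix); strip both.
Reduced to β = s1^-1 s1^-1 s1^-1 s1^-1 s1^-1 s1^-1 s1^-1 on 2 strands, 7 crossings.
Both give the same β = s1^-1 s1^-1 s1^-1 s1^-1 s1^-1 s1^-1 s1^-1 on 2 strands, so one state sum suffices:
Braid: s1^-1 s1^-1 s1^-1 s1^-1 s1^-1 s1^-1 s1^-1 on 2 strands, 7 crossings.
Writhe w = (#positive) - (#negative) = 0 - 7 = -7.
Enumerate smoothing states for the bracket polynomial. There are 2^7 = 128 states.
Each crossing splits two ways (0=vertical, 1=horizontal). The state's weight is A^(#A-smoothings - #B-smoothings) * d^(loops - 1).
Tabulate the states by total A-exponent and number of loops L (A-exp: L × count):
  A^7: L=7 ×1
  A^5: L=6 ×7
  A^3: L=5 ×21
  A^1: L=4 ×35
  A^-1: L=3 ×35
  A^-3: L=2 ×21
  A^-5: L=1 ×7
  A^-7: L=2 ×1
Each group contributes A^e * Σ count * d^(L-1):
Powers of d = -A^2 - A^-2: d^2 = A^4 + 2 + A^-4; d^3 = -A^6 - 3*A^2 - 3*A^-2 - A^-6; d^4 = A^8 + 4*A^4 + 6 + 4*A^-4 + A^-8; d^5 = -A^10 - 5*A^6 - 10*A^2 - 10*A^-2 - 5*A^-6 - A^-10; d^6 = A^12 + 6*A^8 + 15*A^4 + 20 + 15*A^-4 + 6*A^-8 + A^-12.
  A^7 * (d^6) = A^19 + 6*A^15 + 15*A^11 + 20*A^7 + 15*A^3 + 6*A^-1 + A^-5
  A^5 * (7*d^5) = -7*A^15 - 35*A^11 - 70*A^7 - 70*A^3 - 35*A^-1 - 7*A^-5
  A^3 * (21*d^4) = 21*A^11 + 84*A^7 + 126*A^3 + 84*A^-1 + 21*A^-5
  A^1 * (35*d^3) = -35*A^7 - 105*A^3 - 105*A^-1 - 35*A^-5
  A^-1 * (35*d^2) = 35*A^3 + 70*A^-1 + 35*A^-5
  A^-3 * (21*d) = -21*A^-1 - 21*A^-5
  A^-5 * (7) = 7*A^-5
  A^-7 * (d) = -A^-5 - A^-9
Summing the groups: <K> = A^19 - A^15 + A^11 - A^7 + A^3 - A^-1 - A^-9
Normalise by the writhe: (-A^3)^(-w) = (-A^3)^(7) = -A^21, so f(A) = -A^21 * <K> = -A^40 + A^36 - A^32 + A^28 - A^24 + A^20 + A^12.
Substitute A = t^(-1/4), i.e. A^e → t^(-e/4): V(t) = t^-3 + t^-5 - t^-6 + t^-7 - t^-8 + t^-9 - t^-10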